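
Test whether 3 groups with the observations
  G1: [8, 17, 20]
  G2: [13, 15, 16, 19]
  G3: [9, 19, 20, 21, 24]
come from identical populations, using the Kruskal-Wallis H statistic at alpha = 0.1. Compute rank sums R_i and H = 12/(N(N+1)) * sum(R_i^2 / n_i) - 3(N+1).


Step 1: Combine all N = 12 observations and assign midranks.
sorted (value, group, rank): (8,G1,1), (9,G3,2), (13,G2,3), (15,G2,4), (16,G2,5), (17,G1,6), (19,G2,7.5), (19,G3,7.5), (20,G1,9.5), (20,G3,9.5), (21,G3,11), (24,G3,12)
Step 2: Sum ranks within each group.
R_1 = 16.5 (n_1 = 3)
R_2 = 19.5 (n_2 = 4)
R_3 = 42 (n_3 = 5)
Step 3: H = 12/(N(N+1)) * sum(R_i^2/n_i) - 3(N+1)
     = 12/(12*13) * (16.5^2/3 + 19.5^2/4 + 42^2/5) - 3*13
     = 0.076923 * 538.612 - 39
     = 2.431731.
Step 4: Ties present; correction factor C = 1 - 12/(12^3 - 12) = 0.993007. Corrected H = 2.431731 / 0.993007 = 2.448856.
Step 5: Under H0, H ~ chi^2(2); p-value = 0.293926.
Step 6: alpha = 0.1. fail to reject H0.

H = 2.4489, df = 2, p = 0.293926, fail to reject H0.


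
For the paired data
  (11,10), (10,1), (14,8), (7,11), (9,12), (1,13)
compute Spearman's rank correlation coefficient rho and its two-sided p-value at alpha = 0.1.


Step 1: Rank x and y separately (midranks; no ties here).
rank(x): 11->5, 10->4, 14->6, 7->2, 9->3, 1->1
rank(y): 10->3, 1->1, 8->2, 11->4, 12->5, 13->6
Step 2: d_i = R_x(i) - R_y(i); compute d_i^2.
  (5-3)^2=4, (4-1)^2=9, (6-2)^2=16, (2-4)^2=4, (3-5)^2=4, (1-6)^2=25
sum(d^2) = 62.
Step 3: rho = 1 - 6*62 / (6*(6^2 - 1)) = 1 - 372/210 = -0.771429.
Step 4: Under H0, t = rho * sqrt((n-2)/(1-rho^2)) = -2.4247 ~ t(4).
Step 5: Two-sided p-value from the t-distribution with 4 df = 0.072397.
Step 6: alpha = 0.1. reject H0.

rho = -0.7714, p = 0.072397, reject H0 at alpha = 0.1.


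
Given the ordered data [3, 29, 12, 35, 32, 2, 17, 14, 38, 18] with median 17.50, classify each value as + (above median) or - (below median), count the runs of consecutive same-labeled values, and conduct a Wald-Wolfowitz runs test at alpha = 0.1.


Step 1: Compute median = 17.50; label A = above, B = below.
Labels in order: BABAABBBAA  (n_A = 5, n_B = 5)
Step 2: Count runs R = 6.
Step 3: Under H0 (random ordering), E[R] = 2*n_A*n_B/(n_A+n_B) + 1 = 2*5*5/10 + 1 = 6.0000.
        Var[R] = 2*n_A*n_B*(2*n_A*n_B - n_A - n_B) / ((n_A+n_B)^2 * (n_A+n_B-1)) = 2000/900 = 2.2222.
        SD[R] = 1.4907.
Step 4: R = E[R], so z = 0 with no continuity correction.
Step 5: Two-sided p-value via normal approximation = 2*(1 - Phi(|z|)) = 1.000000.
Step 6: alpha = 0.1. fail to reject H0.

R = 6, z = 0.0000, p = 1.000000, fail to reject H0.


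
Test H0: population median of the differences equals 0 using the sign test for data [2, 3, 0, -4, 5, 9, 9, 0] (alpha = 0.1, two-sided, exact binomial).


Step 1: Discard zero differences. Original n = 8; n_eff = number of nonzero differences = 6.
Nonzero differences (with sign): +2, +3, -4, +5, +9, +9
Step 2: Count signs: positive = 5, negative = 1.
Step 3: Under H0: P(positive) = 0.5, so the number of positives S ~ Bin(6, 0.5).
Step 4: Two-sided exact p-value = sum of Bin(6,0.5) probabilities at or below the observed probability = 0.218750.
Step 5: alpha = 0.1. fail to reject H0.

n_eff = 6, pos = 5, neg = 1, p = 0.218750, fail to reject H0.


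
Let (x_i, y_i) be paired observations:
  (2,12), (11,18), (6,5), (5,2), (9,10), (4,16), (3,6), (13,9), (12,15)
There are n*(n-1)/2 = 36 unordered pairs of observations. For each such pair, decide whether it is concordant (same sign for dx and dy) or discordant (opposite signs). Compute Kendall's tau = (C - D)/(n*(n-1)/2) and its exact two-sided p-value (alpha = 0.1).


Step 1: Enumerate the 36 unordered pairs (i,j) with i<j and classify each by sign(x_j-x_i) * sign(y_j-y_i).
  (1,2):dx=+9,dy=+6->C; (1,3):dx=+4,dy=-7->D; (1,4):dx=+3,dy=-10->D; (1,5):dx=+7,dy=-2->D
  (1,6):dx=+2,dy=+4->C; (1,7):dx=+1,dy=-6->D; (1,8):dx=+11,dy=-3->D; (1,9):dx=+10,dy=+3->C
  (2,3):dx=-5,dy=-13->C; (2,4):dx=-6,dy=-16->C; (2,5):dx=-2,dy=-8->C; (2,6):dx=-7,dy=-2->C
  (2,7):dx=-8,dy=-12->C; (2,8):dx=+2,dy=-9->D; (2,9):dx=+1,dy=-3->D; (3,4):dx=-1,dy=-3->C
  (3,5):dx=+3,dy=+5->C; (3,6):dx=-2,dy=+11->D; (3,7):dx=-3,dy=+1->D; (3,8):dx=+7,dy=+4->C
  (3,9):dx=+6,dy=+10->C; (4,5):dx=+4,dy=+8->C; (4,6):dx=-1,dy=+14->D; (4,7):dx=-2,dy=+4->D
  (4,8):dx=+8,dy=+7->C; (4,9):dx=+7,dy=+13->C; (5,6):dx=-5,dy=+6->D; (5,7):dx=-6,dy=-4->C
  (5,8):dx=+4,dy=-1->D; (5,9):dx=+3,dy=+5->C; (6,7):dx=-1,dy=-10->C; (6,8):dx=+9,dy=-7->D
  (6,9):dx=+8,dy=-1->D; (7,8):dx=+10,dy=+3->C; (7,9):dx=+9,dy=+9->C; (8,9):dx=-1,dy=+6->D
Step 2: C = 20, D = 16, total pairs = 36.
Step 3: tau = (C - D)/(n(n-1)/2) = (20 - 16)/36 = 0.111111.
Step 4: Exact two-sided p-value (enumerate n! = 362880 permutations of y under H0): p = 0.761414.
Step 5: alpha = 0.1. fail to reject H0.

tau_b = 0.1111 (C=20, D=16), p = 0.761414, fail to reject H0.


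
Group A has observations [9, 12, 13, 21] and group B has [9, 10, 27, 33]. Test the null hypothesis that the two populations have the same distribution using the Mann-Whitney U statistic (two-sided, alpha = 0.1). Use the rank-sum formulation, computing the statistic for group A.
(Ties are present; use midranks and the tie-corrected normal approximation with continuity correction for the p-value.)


Step 1: Combine and sort all 8 observations; assign midranks.
sorted (value, group): (9,X), (9,Y), (10,Y), (12,X), (13,X), (21,X), (27,Y), (33,Y)
ranks: 9->1.5, 9->1.5, 10->3, 12->4, 13->5, 21->6, 27->7, 33->8
Step 2: Rank sum for X: R1 = 1.5 + 4 + 5 + 6 = 16.5.
Step 3: U_X = R1 - n1(n1+1)/2 = 16.5 - 4*5/2 = 16.5 - 10 = 6.5.
       U_Y = n1*n2 - U_X = 16 - 6.5 = 9.5.
Step 4: Ties are present, so use the tie-corrected normal approximation (with continuity correction) for the p-value.
Step 5: p-value = 0.771503; compare to alpha = 0.1. fail to reject H0.

U_X = 6.5, p = 0.771503, fail to reject H0 at alpha = 0.1.


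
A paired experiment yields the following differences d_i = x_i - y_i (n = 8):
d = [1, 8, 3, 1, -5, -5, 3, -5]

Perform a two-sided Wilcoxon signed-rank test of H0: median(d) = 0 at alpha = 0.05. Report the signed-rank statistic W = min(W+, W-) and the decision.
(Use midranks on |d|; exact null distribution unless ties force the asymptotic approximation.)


Step 1: Drop any zero differences (none here) and take |d_i|.
|d| = [1, 8, 3, 1, 5, 5, 3, 5]
Step 2: Midrank |d_i| (ties get averaged ranks).
ranks: |1|->1.5, |8|->8, |3|->3.5, |1|->1.5, |5|->6, |5|->6, |3|->3.5, |5|->6
Step 3: Attach original signs; sum ranks with positive sign and with negative sign.
W+ = 1.5 + 8 + 3.5 + 1.5 + 3.5 = 18
W- = 6 + 6 + 6 = 18
(Check: W+ + W- = 36 should equal n(n+1)/2 = 36.)
Step 4: Test statistic W = min(W+, W-) = 18.
Step 5: Ties in |d|, so use the tie-corrected normal approximation.
        E[W] = n(n+1)/4 = 8*9/4 = 18.
        Tie groups: |d|=1 (t=2), |d|=3 (t=2), |d|=5 (t=3); sum(t^3 - t) = 36.
        Var[W] = n(n+1)(2n+1)/24 - sum(t^3-t)/48 = 1224/24 - 36/48 = 50.25.
        z = (W - E[W]) / sqrt(Var[W]) = (18 - 18) / 7.0887 = 0.0000.
        Two-sided p = 2*Phi(z) = 1.000000.
Step 6: alpha = 0.05. fail to reject H0.

W+ = 18, W- = 18, W = min = 18, p = 1.000000, fail to reject H0.


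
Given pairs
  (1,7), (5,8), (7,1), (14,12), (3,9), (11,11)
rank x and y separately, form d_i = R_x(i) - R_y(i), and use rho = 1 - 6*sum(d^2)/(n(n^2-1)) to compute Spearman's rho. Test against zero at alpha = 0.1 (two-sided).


Step 1: Rank x and y separately (midranks; no ties here).
rank(x): 1->1, 5->3, 7->4, 14->6, 3->2, 11->5
rank(y): 7->2, 8->3, 1->1, 12->6, 9->4, 11->5
Step 2: d_i = R_x(i) - R_y(i); compute d_i^2.
  (1-2)^2=1, (3-3)^2=0, (4-1)^2=9, (6-6)^2=0, (2-4)^2=4, (5-5)^2=0
sum(d^2) = 14.
Step 3: rho = 1 - 6*14 / (6*(6^2 - 1)) = 1 - 84/210 = 0.600000.
Step 4: Under H0, t = rho * sqrt((n-2)/(1-rho^2)) = 1.5000 ~ t(4).
Step 5: Two-sided p-value from the t-distribution with 4 df = 0.208000.
Step 6: alpha = 0.1. fail to reject H0.

rho = 0.6000, p = 0.208000, fail to reject H0 at alpha = 0.1.


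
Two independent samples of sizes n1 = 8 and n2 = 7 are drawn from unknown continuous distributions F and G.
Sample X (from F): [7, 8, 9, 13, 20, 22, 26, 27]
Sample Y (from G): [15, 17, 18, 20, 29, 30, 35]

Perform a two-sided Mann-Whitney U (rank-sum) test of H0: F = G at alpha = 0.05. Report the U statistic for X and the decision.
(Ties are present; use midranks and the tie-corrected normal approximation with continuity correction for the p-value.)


Step 1: Combine and sort all 15 observations; assign midranks.
sorted (value, group): (7,X), (8,X), (9,X), (13,X), (15,Y), (17,Y), (18,Y), (20,X), (20,Y), (22,X), (26,X), (27,X), (29,Y), (30,Y), (35,Y)
ranks: 7->1, 8->2, 9->3, 13->4, 15->5, 17->6, 18->7, 20->8.5, 20->8.5, 22->10, 26->11, 27->12, 29->13, 30->14, 35->15
Step 2: Rank sum for X: R1 = 1 + 2 + 3 + 4 + 8.5 + 10 + 11 + 12 = 51.5.
Step 3: U_X = R1 - n1(n1+1)/2 = 51.5 - 8*9/2 = 51.5 - 36 = 15.5.
       U_Y = n1*n2 - U_X = 56 - 15.5 = 40.5.
Step 4: Ties are present, so use the tie-corrected normal approximation (with continuity correction) for the p-value.
Step 5: p-value = 0.164537; compare to alpha = 0.05. fail to reject H0.

U_X = 15.5, p = 0.164537, fail to reject H0 at alpha = 0.05.


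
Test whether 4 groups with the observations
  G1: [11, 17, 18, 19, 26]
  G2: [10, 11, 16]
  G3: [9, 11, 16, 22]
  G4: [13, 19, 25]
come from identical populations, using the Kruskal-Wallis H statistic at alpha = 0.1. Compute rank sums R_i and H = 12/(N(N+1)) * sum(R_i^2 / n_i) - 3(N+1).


Step 1: Combine all N = 15 observations and assign midranks.
sorted (value, group, rank): (9,G3,1), (10,G2,2), (11,G1,4), (11,G2,4), (11,G3,4), (13,G4,6), (16,G2,7.5), (16,G3,7.5), (17,G1,9), (18,G1,10), (19,G1,11.5), (19,G4,11.5), (22,G3,13), (25,G4,14), (26,G1,15)
Step 2: Sum ranks within each group.
R_1 = 49.5 (n_1 = 5)
R_2 = 13.5 (n_2 = 3)
R_3 = 25.5 (n_3 = 4)
R_4 = 31.5 (n_4 = 3)
Step 3: H = 12/(N(N+1)) * sum(R_i^2/n_i) - 3(N+1)
     = 12/(15*16) * (49.5^2/5 + 13.5^2/3 + 25.5^2/4 + 31.5^2/3) - 3*16
     = 0.050000 * 1044.11 - 48
     = 4.205625.
Step 4: Ties present; correction factor C = 1 - 36/(15^3 - 15) = 0.989286. Corrected H = 4.205625 / 0.989286 = 4.251173.
Step 5: Under H0, H ~ chi^2(3); p-value = 0.235588.
Step 6: alpha = 0.1. fail to reject H0.

H = 4.2512, df = 3, p = 0.235588, fail to reject H0.


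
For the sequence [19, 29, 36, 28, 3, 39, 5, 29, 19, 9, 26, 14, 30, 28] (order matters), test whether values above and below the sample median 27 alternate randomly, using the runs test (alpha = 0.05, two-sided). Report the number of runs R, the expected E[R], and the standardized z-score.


Step 1: Compute median = 27; label A = above, B = below.
Labels in order: BAAABABABBBBAA  (n_A = 7, n_B = 7)
Step 2: Count runs R = 8.
Step 3: Under H0 (random ordering), E[R] = 2*n_A*n_B/(n_A+n_B) + 1 = 2*7*7/14 + 1 = 8.0000.
        Var[R] = 2*n_A*n_B*(2*n_A*n_B - n_A - n_B) / ((n_A+n_B)^2 * (n_A+n_B-1)) = 8232/2548 = 3.2308.
        SD[R] = 1.7974.
Step 4: R = E[R], so z = 0 with no continuity correction.
Step 5: Two-sided p-value via normal approximation = 2*(1 - Phi(|z|)) = 1.000000.
Step 6: alpha = 0.05. fail to reject H0.

R = 8, z = 0.0000, p = 1.000000, fail to reject H0.


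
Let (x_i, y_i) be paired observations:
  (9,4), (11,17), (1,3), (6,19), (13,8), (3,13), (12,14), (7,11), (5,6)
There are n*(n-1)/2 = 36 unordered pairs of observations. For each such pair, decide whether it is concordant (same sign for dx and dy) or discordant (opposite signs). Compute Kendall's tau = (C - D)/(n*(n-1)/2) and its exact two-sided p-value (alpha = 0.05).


Step 1: Enumerate the 36 unordered pairs (i,j) with i<j and classify each by sign(x_j-x_i) * sign(y_j-y_i).
  (1,2):dx=+2,dy=+13->C; (1,3):dx=-8,dy=-1->C; (1,4):dx=-3,dy=+15->D; (1,5):dx=+4,dy=+4->C
  (1,6):dx=-6,dy=+9->D; (1,7):dx=+3,dy=+10->C; (1,8):dx=-2,dy=+7->D; (1,9):dx=-4,dy=+2->D
  (2,3):dx=-10,dy=-14->C; (2,4):dx=-5,dy=+2->D; (2,5):dx=+2,dy=-9->D; (2,6):dx=-8,dy=-4->C
  (2,7):dx=+1,dy=-3->D; (2,8):dx=-4,dy=-6->C; (2,9):dx=-6,dy=-11->C; (3,4):dx=+5,dy=+16->C
  (3,5):dx=+12,dy=+5->C; (3,6):dx=+2,dy=+10->C; (3,7):dx=+11,dy=+11->C; (3,8):dx=+6,dy=+8->C
  (3,9):dx=+4,dy=+3->C; (4,5):dx=+7,dy=-11->D; (4,6):dx=-3,dy=-6->C; (4,7):dx=+6,dy=-5->D
  (4,8):dx=+1,dy=-8->D; (4,9):dx=-1,dy=-13->C; (5,6):dx=-10,dy=+5->D; (5,7):dx=-1,dy=+6->D
  (5,8):dx=-6,dy=+3->D; (5,9):dx=-8,dy=-2->C; (6,7):dx=+9,dy=+1->C; (6,8):dx=+4,dy=-2->D
  (6,9):dx=+2,dy=-7->D; (7,8):dx=-5,dy=-3->C; (7,9):dx=-7,dy=-8->C; (8,9):dx=-2,dy=-5->C
Step 2: C = 21, D = 15, total pairs = 36.
Step 3: tau = (C - D)/(n(n-1)/2) = (21 - 15)/36 = 0.166667.
Step 4: Exact two-sided p-value (enumerate n! = 362880 permutations of y under H0): p = 0.612202.
Step 5: alpha = 0.05. fail to reject H0.

tau_b = 0.1667 (C=21, D=15), p = 0.612202, fail to reject H0.


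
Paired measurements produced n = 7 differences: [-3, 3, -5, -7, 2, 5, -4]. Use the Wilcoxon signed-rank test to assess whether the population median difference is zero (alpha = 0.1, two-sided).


Step 1: Drop any zero differences (none here) and take |d_i|.
|d| = [3, 3, 5, 7, 2, 5, 4]
Step 2: Midrank |d_i| (ties get averaged ranks).
ranks: |3|->2.5, |3|->2.5, |5|->5.5, |7|->7, |2|->1, |5|->5.5, |4|->4
Step 3: Attach original signs; sum ranks with positive sign and with negative sign.
W+ = 2.5 + 1 + 5.5 = 9
W- = 2.5 + 5.5 + 7 + 4 = 19
(Check: W+ + W- = 28 should equal n(n+1)/2 = 28.)
Step 4: Test statistic W = min(W+, W-) = 9.
Step 5: Ties in |d|, so use the tie-corrected normal approximation.
        E[W] = n(n+1)/4 = 7*8/4 = 14.
        Tie groups: |d|=3 (t=2), |d|=5 (t=2); sum(t^3 - t) = 12.
        Var[W] = n(n+1)(2n+1)/24 - sum(t^3-t)/48 = 840/24 - 12/48 = 34.75.
        z = (W - E[W]) / sqrt(Var[W]) = (9 - 14) / 5.8949 = -0.8482.
        Two-sided p = 2*Phi(z) = 0.396333.
Step 6: alpha = 0.1. fail to reject H0.

W+ = 9, W- = 19, W = min = 9, p = 0.396333, fail to reject H0.


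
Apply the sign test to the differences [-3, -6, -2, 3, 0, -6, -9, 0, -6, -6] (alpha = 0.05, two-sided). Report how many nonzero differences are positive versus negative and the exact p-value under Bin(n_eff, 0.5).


Step 1: Discard zero differences. Original n = 10; n_eff = number of nonzero differences = 8.
Nonzero differences (with sign): -3, -6, -2, +3, -6, -9, -6, -6
Step 2: Count signs: positive = 1, negative = 7.
Step 3: Under H0: P(positive) = 0.5, so the number of positives S ~ Bin(8, 0.5).
Step 4: Two-sided exact p-value = sum of Bin(8,0.5) probabilities at or below the observed probability = 0.070312.
Step 5: alpha = 0.05. fail to reject H0.

n_eff = 8, pos = 1, neg = 7, p = 0.070312, fail to reject H0.


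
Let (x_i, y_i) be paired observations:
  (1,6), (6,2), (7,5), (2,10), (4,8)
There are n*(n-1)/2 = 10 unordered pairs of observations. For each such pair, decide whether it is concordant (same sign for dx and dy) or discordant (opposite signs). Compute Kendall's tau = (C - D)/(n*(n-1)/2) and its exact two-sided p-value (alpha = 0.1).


Step 1: Enumerate the 10 unordered pairs (i,j) with i<j and classify each by sign(x_j-x_i) * sign(y_j-y_i).
  (1,2):dx=+5,dy=-4->D; (1,3):dx=+6,dy=-1->D; (1,4):dx=+1,dy=+4->C; (1,5):dx=+3,dy=+2->C
  (2,3):dx=+1,dy=+3->C; (2,4):dx=-4,dy=+8->D; (2,5):dx=-2,dy=+6->D; (3,4):dx=-5,dy=+5->D
  (3,5):dx=-3,dy=+3->D; (4,5):dx=+2,dy=-2->D
Step 2: C = 3, D = 7, total pairs = 10.
Step 3: tau = (C - D)/(n(n-1)/2) = (3 - 7)/10 = -0.400000.
Step 4: Exact two-sided p-value (enumerate n! = 120 permutations of y under H0): p = 0.483333.
Step 5: alpha = 0.1. fail to reject H0.

tau_b = -0.4000 (C=3, D=7), p = 0.483333, fail to reject H0.


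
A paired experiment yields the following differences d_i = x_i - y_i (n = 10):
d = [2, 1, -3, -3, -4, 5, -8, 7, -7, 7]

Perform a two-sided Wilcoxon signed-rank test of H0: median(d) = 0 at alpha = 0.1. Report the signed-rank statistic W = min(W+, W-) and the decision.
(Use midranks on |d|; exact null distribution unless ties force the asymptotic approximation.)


Step 1: Drop any zero differences (none here) and take |d_i|.
|d| = [2, 1, 3, 3, 4, 5, 8, 7, 7, 7]
Step 2: Midrank |d_i| (ties get averaged ranks).
ranks: |2|->2, |1|->1, |3|->3.5, |3|->3.5, |4|->5, |5|->6, |8|->10, |7|->8, |7|->8, |7|->8
Step 3: Attach original signs; sum ranks with positive sign and with negative sign.
W+ = 2 + 1 + 6 + 8 + 8 = 25
W- = 3.5 + 3.5 + 5 + 10 + 8 = 30
(Check: W+ + W- = 55 should equal n(n+1)/2 = 55.)
Step 4: Test statistic W = min(W+, W-) = 25.
Step 5: Ties in |d|, so use the tie-corrected normal approximation.
        E[W] = n(n+1)/4 = 10*11/4 = 27.5.
        Tie groups: |d|=3 (t=2), |d|=7 (t=3); sum(t^3 - t) = 30.
        Var[W] = n(n+1)(2n+1)/24 - sum(t^3-t)/48 = 2310/24 - 30/48 = 95.625.
        z = (W - E[W]) / sqrt(Var[W]) = (25 - 27.5) / 9.7788 = -0.2557.
        Two-sided p = 2*Phi(z) = 0.798217.
Step 6: alpha = 0.1. fail to reject H0.

W+ = 25, W- = 30, W = min = 25, p = 0.798217, fail to reject H0.


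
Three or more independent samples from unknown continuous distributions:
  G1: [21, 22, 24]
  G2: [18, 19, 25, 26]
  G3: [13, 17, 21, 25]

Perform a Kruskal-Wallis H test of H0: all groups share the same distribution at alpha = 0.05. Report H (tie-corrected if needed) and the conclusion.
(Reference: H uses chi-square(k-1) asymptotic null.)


Step 1: Combine all N = 11 observations and assign midranks.
sorted (value, group, rank): (13,G3,1), (17,G3,2), (18,G2,3), (19,G2,4), (21,G1,5.5), (21,G3,5.5), (22,G1,7), (24,G1,8), (25,G2,9.5), (25,G3,9.5), (26,G2,11)
Step 2: Sum ranks within each group.
R_1 = 20.5 (n_1 = 3)
R_2 = 27.5 (n_2 = 4)
R_3 = 18 (n_3 = 4)
Step 3: H = 12/(N(N+1)) * sum(R_i^2/n_i) - 3(N+1)
     = 12/(11*12) * (20.5^2/3 + 27.5^2/4 + 18^2/4) - 3*12
     = 0.090909 * 410.146 - 36
     = 1.285985.
Step 4: Ties present; correction factor C = 1 - 12/(11^3 - 11) = 0.990909. Corrected H = 1.285985 / 0.990909 = 1.297783.
Step 5: Under H0, H ~ chi^2(2); p-value = 0.522625.
Step 6: alpha = 0.05. fail to reject H0.

H = 1.2978, df = 2, p = 0.522625, fail to reject H0.


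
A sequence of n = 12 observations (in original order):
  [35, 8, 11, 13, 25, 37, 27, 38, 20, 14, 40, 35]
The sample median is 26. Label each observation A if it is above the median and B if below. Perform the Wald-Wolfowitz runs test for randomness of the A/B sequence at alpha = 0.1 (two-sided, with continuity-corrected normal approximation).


Step 1: Compute median = 26; label A = above, B = below.
Labels in order: ABBBBAAABBAA  (n_A = 6, n_B = 6)
Step 2: Count runs R = 5.
Step 3: Under H0 (random ordering), E[R] = 2*n_A*n_B/(n_A+n_B) + 1 = 2*6*6/12 + 1 = 7.0000.
        Var[R] = 2*n_A*n_B*(2*n_A*n_B - n_A - n_B) / ((n_A+n_B)^2 * (n_A+n_B-1)) = 4320/1584 = 2.7273.
        SD[R] = 1.6514.
Step 4: Continuity-corrected z = (R + 0.5 - E[R]) / SD[R] = (5 + 0.5 - 7.0000) / 1.6514 = -0.9083.
Step 5: Two-sided p-value via normal approximation = 2*(1 - Phi(|z|)) = 0.363722.
Step 6: alpha = 0.1. fail to reject H0.

R = 5, z = -0.9083, p = 0.363722, fail to reject H0.


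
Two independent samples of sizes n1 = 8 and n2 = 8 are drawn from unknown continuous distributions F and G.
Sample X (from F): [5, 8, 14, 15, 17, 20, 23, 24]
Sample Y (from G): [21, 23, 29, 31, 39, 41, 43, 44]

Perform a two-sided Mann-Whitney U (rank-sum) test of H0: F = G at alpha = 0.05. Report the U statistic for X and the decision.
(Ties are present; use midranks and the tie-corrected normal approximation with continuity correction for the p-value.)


Step 1: Combine and sort all 16 observations; assign midranks.
sorted (value, group): (5,X), (8,X), (14,X), (15,X), (17,X), (20,X), (21,Y), (23,X), (23,Y), (24,X), (29,Y), (31,Y), (39,Y), (41,Y), (43,Y), (44,Y)
ranks: 5->1, 8->2, 14->3, 15->4, 17->5, 20->6, 21->7, 23->8.5, 23->8.5, 24->10, 29->11, 31->12, 39->13, 41->14, 43->15, 44->16
Step 2: Rank sum for X: R1 = 1 + 2 + 3 + 4 + 5 + 6 + 8.5 + 10 = 39.5.
Step 3: U_X = R1 - n1(n1+1)/2 = 39.5 - 8*9/2 = 39.5 - 36 = 3.5.
       U_Y = n1*n2 - U_X = 64 - 3.5 = 60.5.
Step 4: Ties are present, so use the tie-corrected normal approximation (with continuity correction) for the p-value.
Step 5: p-value = 0.003253; compare to alpha = 0.05. reject H0.

U_X = 3.5, p = 0.003253, reject H0 at alpha = 0.05.


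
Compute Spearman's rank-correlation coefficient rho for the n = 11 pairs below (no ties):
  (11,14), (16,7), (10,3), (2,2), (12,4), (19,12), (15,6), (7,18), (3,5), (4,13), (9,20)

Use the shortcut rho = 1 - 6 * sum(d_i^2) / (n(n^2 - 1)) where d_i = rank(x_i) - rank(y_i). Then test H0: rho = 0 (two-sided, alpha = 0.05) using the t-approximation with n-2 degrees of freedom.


Step 1: Rank x and y separately (midranks; no ties here).
rank(x): 11->7, 16->10, 10->6, 2->1, 12->8, 19->11, 15->9, 7->4, 3->2, 4->3, 9->5
rank(y): 14->9, 7->6, 3->2, 2->1, 4->3, 12->7, 6->5, 18->10, 5->4, 13->8, 20->11
Step 2: d_i = R_x(i) - R_y(i); compute d_i^2.
  (7-9)^2=4, (10-6)^2=16, (6-2)^2=16, (1-1)^2=0, (8-3)^2=25, (11-7)^2=16, (9-5)^2=16, (4-10)^2=36, (2-4)^2=4, (3-8)^2=25, (5-11)^2=36
sum(d^2) = 194.
Step 3: rho = 1 - 6*194 / (11*(11^2 - 1)) = 1 - 1164/1320 = 0.118182.
Step 4: Under H0, t = rho * sqrt((n-2)/(1-rho^2)) = 0.3570 ~ t(9).
Step 5: Two-sided p-value from the t-distribution with 9 df = 0.729285.
Step 6: alpha = 0.05. fail to reject H0.

rho = 0.1182, p = 0.729285, fail to reject H0 at alpha = 0.05.


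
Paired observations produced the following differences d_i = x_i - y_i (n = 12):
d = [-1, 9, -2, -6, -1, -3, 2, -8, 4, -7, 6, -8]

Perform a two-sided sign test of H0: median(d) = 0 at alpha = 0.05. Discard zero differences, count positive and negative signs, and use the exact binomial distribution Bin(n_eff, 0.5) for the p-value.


Step 1: Discard zero differences. Original n = 12; n_eff = number of nonzero differences = 12.
Nonzero differences (with sign): -1, +9, -2, -6, -1, -3, +2, -8, +4, -7, +6, -8
Step 2: Count signs: positive = 4, negative = 8.
Step 3: Under H0: P(positive) = 0.5, so the number of positives S ~ Bin(12, 0.5).
Step 4: Two-sided exact p-value = sum of Bin(12,0.5) probabilities at or below the observed probability = 0.387695.
Step 5: alpha = 0.05. fail to reject H0.

n_eff = 12, pos = 4, neg = 8, p = 0.387695, fail to reject H0.


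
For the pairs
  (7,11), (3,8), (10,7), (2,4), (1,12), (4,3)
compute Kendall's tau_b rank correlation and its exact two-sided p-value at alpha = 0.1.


Step 1: Enumerate the 15 unordered pairs (i,j) with i<j and classify each by sign(x_j-x_i) * sign(y_j-y_i).
  (1,2):dx=-4,dy=-3->C; (1,3):dx=+3,dy=-4->D; (1,4):dx=-5,dy=-7->C; (1,5):dx=-6,dy=+1->D
  (1,6):dx=-3,dy=-8->C; (2,3):dx=+7,dy=-1->D; (2,4):dx=-1,dy=-4->C; (2,5):dx=-2,dy=+4->D
  (2,6):dx=+1,dy=-5->D; (3,4):dx=-8,dy=-3->C; (3,5):dx=-9,dy=+5->D; (3,6):dx=-6,dy=-4->C
  (4,5):dx=-1,dy=+8->D; (4,6):dx=+2,dy=-1->D; (5,6):dx=+3,dy=-9->D
Step 2: C = 6, D = 9, total pairs = 15.
Step 3: tau = (C - D)/(n(n-1)/2) = (6 - 9)/15 = -0.200000.
Step 4: Exact two-sided p-value (enumerate n! = 720 permutations of y under H0): p = 0.719444.
Step 5: alpha = 0.1. fail to reject H0.

tau_b = -0.2000 (C=6, D=9), p = 0.719444, fail to reject H0.


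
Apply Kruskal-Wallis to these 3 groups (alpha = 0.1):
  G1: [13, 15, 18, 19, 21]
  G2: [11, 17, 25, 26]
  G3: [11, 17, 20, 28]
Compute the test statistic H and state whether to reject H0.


Step 1: Combine all N = 13 observations and assign midranks.
sorted (value, group, rank): (11,G2,1.5), (11,G3,1.5), (13,G1,3), (15,G1,4), (17,G2,5.5), (17,G3,5.5), (18,G1,7), (19,G1,8), (20,G3,9), (21,G1,10), (25,G2,11), (26,G2,12), (28,G3,13)
Step 2: Sum ranks within each group.
R_1 = 32 (n_1 = 5)
R_2 = 30 (n_2 = 4)
R_3 = 29 (n_3 = 4)
Step 3: H = 12/(N(N+1)) * sum(R_i^2/n_i) - 3(N+1)
     = 12/(13*14) * (32^2/5 + 30^2/4 + 29^2/4) - 3*14
     = 0.065934 * 640.05 - 42
     = 0.201099.
Step 4: Ties present; correction factor C = 1 - 12/(13^3 - 13) = 0.994505. Corrected H = 0.201099 / 0.994505 = 0.202210.
Step 5: Under H0, H ~ chi^2(2); p-value = 0.903838.
Step 6: alpha = 0.1. fail to reject H0.

H = 0.2022, df = 2, p = 0.903838, fail to reject H0.


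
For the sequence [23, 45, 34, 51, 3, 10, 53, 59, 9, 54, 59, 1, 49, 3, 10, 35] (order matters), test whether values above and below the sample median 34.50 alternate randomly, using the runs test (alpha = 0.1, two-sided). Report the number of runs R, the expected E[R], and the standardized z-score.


Step 1: Compute median = 34.50; label A = above, B = below.
Labels in order: BABABBAABAABABBA  (n_A = 8, n_B = 8)
Step 2: Count runs R = 12.
Step 3: Under H0 (random ordering), E[R] = 2*n_A*n_B/(n_A+n_B) + 1 = 2*8*8/16 + 1 = 9.0000.
        Var[R] = 2*n_A*n_B*(2*n_A*n_B - n_A - n_B) / ((n_A+n_B)^2 * (n_A+n_B-1)) = 14336/3840 = 3.7333.
        SD[R] = 1.9322.
Step 4: Continuity-corrected z = (R - 0.5 - E[R]) / SD[R] = (12 - 0.5 - 9.0000) / 1.9322 = 1.2939.
Step 5: Two-sided p-value via normal approximation = 2*(1 - Phi(|z|)) = 0.195709.
Step 6: alpha = 0.1. fail to reject H0.

R = 12, z = 1.2939, p = 0.195709, fail to reject H0.


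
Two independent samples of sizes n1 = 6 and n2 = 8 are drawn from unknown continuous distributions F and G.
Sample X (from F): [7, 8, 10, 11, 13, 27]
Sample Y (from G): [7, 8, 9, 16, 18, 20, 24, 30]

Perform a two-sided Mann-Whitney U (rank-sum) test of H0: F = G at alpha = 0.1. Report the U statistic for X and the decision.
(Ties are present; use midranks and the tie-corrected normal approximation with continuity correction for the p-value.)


Step 1: Combine and sort all 14 observations; assign midranks.
sorted (value, group): (7,X), (7,Y), (8,X), (8,Y), (9,Y), (10,X), (11,X), (13,X), (16,Y), (18,Y), (20,Y), (24,Y), (27,X), (30,Y)
ranks: 7->1.5, 7->1.5, 8->3.5, 8->3.5, 9->5, 10->6, 11->7, 13->8, 16->9, 18->10, 20->11, 24->12, 27->13, 30->14
Step 2: Rank sum for X: R1 = 1.5 + 3.5 + 6 + 7 + 8 + 13 = 39.
Step 3: U_X = R1 - n1(n1+1)/2 = 39 - 6*7/2 = 39 - 21 = 18.
       U_Y = n1*n2 - U_X = 48 - 18 = 30.
Step 4: Ties are present, so use the tie-corrected normal approximation (with continuity correction) for the p-value.
Step 5: p-value = 0.476705; compare to alpha = 0.1. fail to reject H0.

U_X = 18, p = 0.476705, fail to reject H0 at alpha = 0.1.


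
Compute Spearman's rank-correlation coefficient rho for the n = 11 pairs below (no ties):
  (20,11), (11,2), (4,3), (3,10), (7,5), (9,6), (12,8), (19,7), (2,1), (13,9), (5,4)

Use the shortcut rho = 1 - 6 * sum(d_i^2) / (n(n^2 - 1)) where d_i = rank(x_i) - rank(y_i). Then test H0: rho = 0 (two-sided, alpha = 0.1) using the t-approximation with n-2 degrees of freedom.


Step 1: Rank x and y separately (midranks; no ties here).
rank(x): 20->11, 11->7, 4->3, 3->2, 7->5, 9->6, 12->8, 19->10, 2->1, 13->9, 5->4
rank(y): 11->11, 2->2, 3->3, 10->10, 5->5, 6->6, 8->8, 7->7, 1->1, 9->9, 4->4
Step 2: d_i = R_x(i) - R_y(i); compute d_i^2.
  (11-11)^2=0, (7-2)^2=25, (3-3)^2=0, (2-10)^2=64, (5-5)^2=0, (6-6)^2=0, (8-8)^2=0, (10-7)^2=9, (1-1)^2=0, (9-9)^2=0, (4-4)^2=0
sum(d^2) = 98.
Step 3: rho = 1 - 6*98 / (11*(11^2 - 1)) = 1 - 588/1320 = 0.554545.
Step 4: Under H0, t = rho * sqrt((n-2)/(1-rho^2)) = 1.9992 ~ t(9).
Step 5: Two-sided p-value from the t-distribution with 9 df = 0.076652.
Step 6: alpha = 0.1. reject H0.

rho = 0.5545, p = 0.076652, reject H0 at alpha = 0.1.


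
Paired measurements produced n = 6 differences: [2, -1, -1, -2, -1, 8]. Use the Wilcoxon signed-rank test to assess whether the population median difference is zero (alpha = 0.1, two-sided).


Step 1: Drop any zero differences (none here) and take |d_i|.
|d| = [2, 1, 1, 2, 1, 8]
Step 2: Midrank |d_i| (ties get averaged ranks).
ranks: |2|->4.5, |1|->2, |1|->2, |2|->4.5, |1|->2, |8|->6
Step 3: Attach original signs; sum ranks with positive sign and with negative sign.
W+ = 4.5 + 6 = 10.5
W- = 2 + 2 + 4.5 + 2 = 10.5
(Check: W+ + W- = 21 should equal n(n+1)/2 = 21.)
Step 4: Test statistic W = min(W+, W-) = 10.5.
Step 5: Ties in |d|, so use the tie-corrected normal approximation.
        E[W] = n(n+1)/4 = 6*7/4 = 10.5.
        Tie groups: |d|=1 (t=3), |d|=2 (t=2); sum(t^3 - t) = 30.
        Var[W] = n(n+1)(2n+1)/24 - sum(t^3-t)/48 = 546/24 - 30/48 = 22.125.
        z = (W - E[W]) / sqrt(Var[W]) = (10.5 - 10.5) / 4.7037 = 0.0000.
        Two-sided p = 2*Phi(z) = 1.000000.
Step 6: alpha = 0.1. fail to reject H0.

W+ = 10.5, W- = 10.5, W = min = 10.5, p = 1.000000, fail to reject H0.


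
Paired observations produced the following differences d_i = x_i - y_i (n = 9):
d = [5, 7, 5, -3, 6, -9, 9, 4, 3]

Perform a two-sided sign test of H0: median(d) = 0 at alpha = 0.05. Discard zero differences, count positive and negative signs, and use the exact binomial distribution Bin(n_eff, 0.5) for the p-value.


Step 1: Discard zero differences. Original n = 9; n_eff = number of nonzero differences = 9.
Nonzero differences (with sign): +5, +7, +5, -3, +6, -9, +9, +4, +3
Step 2: Count signs: positive = 7, negative = 2.
Step 3: Under H0: P(positive) = 0.5, so the number of positives S ~ Bin(9, 0.5).
Step 4: Two-sided exact p-value = sum of Bin(9,0.5) probabilities at or below the observed probability = 0.179688.
Step 5: alpha = 0.05. fail to reject H0.

n_eff = 9, pos = 7, neg = 2, p = 0.179688, fail to reject H0.


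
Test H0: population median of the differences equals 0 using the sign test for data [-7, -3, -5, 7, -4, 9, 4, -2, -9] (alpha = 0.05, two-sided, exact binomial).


Step 1: Discard zero differences. Original n = 9; n_eff = number of nonzero differences = 9.
Nonzero differences (with sign): -7, -3, -5, +7, -4, +9, +4, -2, -9
Step 2: Count signs: positive = 3, negative = 6.
Step 3: Under H0: P(positive) = 0.5, so the number of positives S ~ Bin(9, 0.5).
Step 4: Two-sided exact p-value = sum of Bin(9,0.5) probabilities at or below the observed probability = 0.507812.
Step 5: alpha = 0.05. fail to reject H0.

n_eff = 9, pos = 3, neg = 6, p = 0.507812, fail to reject H0.


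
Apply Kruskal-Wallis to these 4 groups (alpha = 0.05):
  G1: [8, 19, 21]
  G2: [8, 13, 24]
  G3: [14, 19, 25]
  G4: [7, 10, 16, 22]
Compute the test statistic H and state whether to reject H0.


Step 1: Combine all N = 13 observations and assign midranks.
sorted (value, group, rank): (7,G4,1), (8,G1,2.5), (8,G2,2.5), (10,G4,4), (13,G2,5), (14,G3,6), (16,G4,7), (19,G1,8.5), (19,G3,8.5), (21,G1,10), (22,G4,11), (24,G2,12), (25,G3,13)
Step 2: Sum ranks within each group.
R_1 = 21 (n_1 = 3)
R_2 = 19.5 (n_2 = 3)
R_3 = 27.5 (n_3 = 3)
R_4 = 23 (n_4 = 4)
Step 3: H = 12/(N(N+1)) * sum(R_i^2/n_i) - 3(N+1)
     = 12/(13*14) * (21^2/3 + 19.5^2/3 + 27.5^2/3 + 23^2/4) - 3*14
     = 0.065934 * 658.083 - 42
     = 1.390110.
Step 4: Ties present; correction factor C = 1 - 12/(13^3 - 13) = 0.994505. Corrected H = 1.390110 / 0.994505 = 1.397790.
Step 5: Under H0, H ~ chi^2(3); p-value = 0.706053.
Step 6: alpha = 0.05. fail to reject H0.

H = 1.3978, df = 3, p = 0.706053, fail to reject H0.


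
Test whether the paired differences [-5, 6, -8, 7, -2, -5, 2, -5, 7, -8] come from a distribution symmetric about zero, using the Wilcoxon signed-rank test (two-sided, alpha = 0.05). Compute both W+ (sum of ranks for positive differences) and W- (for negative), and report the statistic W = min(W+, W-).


Step 1: Drop any zero differences (none here) and take |d_i|.
|d| = [5, 6, 8, 7, 2, 5, 2, 5, 7, 8]
Step 2: Midrank |d_i| (ties get averaged ranks).
ranks: |5|->4, |6|->6, |8|->9.5, |7|->7.5, |2|->1.5, |5|->4, |2|->1.5, |5|->4, |7|->7.5, |8|->9.5
Step 3: Attach original signs; sum ranks with positive sign and with negative sign.
W+ = 6 + 7.5 + 1.5 + 7.5 = 22.5
W- = 4 + 9.5 + 1.5 + 4 + 4 + 9.5 = 32.5
(Check: W+ + W- = 55 should equal n(n+1)/2 = 55.)
Step 4: Test statistic W = min(W+, W-) = 22.5.
Step 5: Ties in |d|, so use the tie-corrected normal approximation.
        E[W] = n(n+1)/4 = 10*11/4 = 27.5.
        Tie groups: |d|=2 (t=2), |d|=5 (t=3), |d|=7 (t=2), |d|=8 (t=2); sum(t^3 - t) = 42.
        Var[W] = n(n+1)(2n+1)/24 - sum(t^3-t)/48 = 2310/24 - 42/48 = 95.375.
        z = (W - E[W]) / sqrt(Var[W]) = (22.5 - 27.5) / 9.7660 = -0.5120.
        Two-sided p = 2*Phi(z) = 0.608665.
Step 6: alpha = 0.05. fail to reject H0.

W+ = 22.5, W- = 32.5, W = min = 22.5, p = 0.608665, fail to reject H0.


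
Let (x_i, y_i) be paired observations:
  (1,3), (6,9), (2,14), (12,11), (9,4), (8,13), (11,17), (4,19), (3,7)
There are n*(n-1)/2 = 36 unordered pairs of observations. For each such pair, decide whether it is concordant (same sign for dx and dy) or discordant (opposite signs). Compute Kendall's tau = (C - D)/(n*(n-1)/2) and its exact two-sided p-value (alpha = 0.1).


Step 1: Enumerate the 36 unordered pairs (i,j) with i<j and classify each by sign(x_j-x_i) * sign(y_j-y_i).
  (1,2):dx=+5,dy=+6->C; (1,3):dx=+1,dy=+11->C; (1,4):dx=+11,dy=+8->C; (1,5):dx=+8,dy=+1->C
  (1,6):dx=+7,dy=+10->C; (1,7):dx=+10,dy=+14->C; (1,8):dx=+3,dy=+16->C; (1,9):dx=+2,dy=+4->C
  (2,3):dx=-4,dy=+5->D; (2,4):dx=+6,dy=+2->C; (2,5):dx=+3,dy=-5->D; (2,6):dx=+2,dy=+4->C
  (2,7):dx=+5,dy=+8->C; (2,8):dx=-2,dy=+10->D; (2,9):dx=-3,dy=-2->C; (3,4):dx=+10,dy=-3->D
  (3,5):dx=+7,dy=-10->D; (3,6):dx=+6,dy=-1->D; (3,7):dx=+9,dy=+3->C; (3,8):dx=+2,dy=+5->C
  (3,9):dx=+1,dy=-7->D; (4,5):dx=-3,dy=-7->C; (4,6):dx=-4,dy=+2->D; (4,7):dx=-1,dy=+6->D
  (4,8):dx=-8,dy=+8->D; (4,9):dx=-9,dy=-4->C; (5,6):dx=-1,dy=+9->D; (5,7):dx=+2,dy=+13->C
  (5,8):dx=-5,dy=+15->D; (5,9):dx=-6,dy=+3->D; (6,7):dx=+3,dy=+4->C; (6,8):dx=-4,dy=+6->D
  (6,9):dx=-5,dy=-6->C; (7,8):dx=-7,dy=+2->D; (7,9):dx=-8,dy=-10->C; (8,9):dx=-1,dy=-12->C
Step 2: C = 21, D = 15, total pairs = 36.
Step 3: tau = (C - D)/(n(n-1)/2) = (21 - 15)/36 = 0.166667.
Step 4: Exact two-sided p-value (enumerate n! = 362880 permutations of y under H0): p = 0.612202.
Step 5: alpha = 0.1. fail to reject H0.

tau_b = 0.1667 (C=21, D=15), p = 0.612202, fail to reject H0.


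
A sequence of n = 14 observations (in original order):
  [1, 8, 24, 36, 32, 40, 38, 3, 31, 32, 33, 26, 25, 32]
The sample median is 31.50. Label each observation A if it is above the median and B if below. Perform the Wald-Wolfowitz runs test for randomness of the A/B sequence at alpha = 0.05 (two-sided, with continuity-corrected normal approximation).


Step 1: Compute median = 31.50; label A = above, B = below.
Labels in order: BBBAAAABBAABBA  (n_A = 7, n_B = 7)
Step 2: Count runs R = 6.
Step 3: Under H0 (random ordering), E[R] = 2*n_A*n_B/(n_A+n_B) + 1 = 2*7*7/14 + 1 = 8.0000.
        Var[R] = 2*n_A*n_B*(2*n_A*n_B - n_A - n_B) / ((n_A+n_B)^2 * (n_A+n_B-1)) = 8232/2548 = 3.2308.
        SD[R] = 1.7974.
Step 4: Continuity-corrected z = (R + 0.5 - E[R]) / SD[R] = (6 + 0.5 - 8.0000) / 1.7974 = -0.8345.
Step 5: Two-sided p-value via normal approximation = 2*(1 - Phi(|z|)) = 0.403986.
Step 6: alpha = 0.05. fail to reject H0.

R = 6, z = -0.8345, p = 0.403986, fail to reject H0.


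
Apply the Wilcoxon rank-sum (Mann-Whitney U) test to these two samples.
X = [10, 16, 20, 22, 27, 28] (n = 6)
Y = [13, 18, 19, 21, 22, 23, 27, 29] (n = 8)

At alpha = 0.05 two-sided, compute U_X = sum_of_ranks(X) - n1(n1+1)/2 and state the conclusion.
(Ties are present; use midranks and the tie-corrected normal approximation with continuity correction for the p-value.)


Step 1: Combine and sort all 14 observations; assign midranks.
sorted (value, group): (10,X), (13,Y), (16,X), (18,Y), (19,Y), (20,X), (21,Y), (22,X), (22,Y), (23,Y), (27,X), (27,Y), (28,X), (29,Y)
ranks: 10->1, 13->2, 16->3, 18->4, 19->5, 20->6, 21->7, 22->8.5, 22->8.5, 23->10, 27->11.5, 27->11.5, 28->13, 29->14
Step 2: Rank sum for X: R1 = 1 + 3 + 6 + 8.5 + 11.5 + 13 = 43.
Step 3: U_X = R1 - n1(n1+1)/2 = 43 - 6*7/2 = 43 - 21 = 22.
       U_Y = n1*n2 - U_X = 48 - 22 = 26.
Step 4: Ties are present, so use the tie-corrected normal approximation (with continuity correction) for the p-value.
Step 5: p-value = 0.846116; compare to alpha = 0.05. fail to reject H0.

U_X = 22, p = 0.846116, fail to reject H0 at alpha = 0.05.


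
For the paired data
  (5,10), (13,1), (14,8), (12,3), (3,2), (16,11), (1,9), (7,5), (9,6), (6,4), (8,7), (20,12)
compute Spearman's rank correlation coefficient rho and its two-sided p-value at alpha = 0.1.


Step 1: Rank x and y separately (midranks; no ties here).
rank(x): 5->3, 13->9, 14->10, 12->8, 3->2, 16->11, 1->1, 7->5, 9->7, 6->4, 8->6, 20->12
rank(y): 10->10, 1->1, 8->8, 3->3, 2->2, 11->11, 9->9, 5->5, 6->6, 4->4, 7->7, 12->12
Step 2: d_i = R_x(i) - R_y(i); compute d_i^2.
  (3-10)^2=49, (9-1)^2=64, (10-8)^2=4, (8-3)^2=25, (2-2)^2=0, (11-11)^2=0, (1-9)^2=64, (5-5)^2=0, (7-6)^2=1, (4-4)^2=0, (6-7)^2=1, (12-12)^2=0
sum(d^2) = 208.
Step 3: rho = 1 - 6*208 / (12*(12^2 - 1)) = 1 - 1248/1716 = 0.272727.
Step 4: Under H0, t = rho * sqrt((n-2)/(1-rho^2)) = 0.8964 ~ t(10).
Step 5: Two-sided p-value from the t-distribution with 10 df = 0.391097.
Step 6: alpha = 0.1. fail to reject H0.

rho = 0.2727, p = 0.391097, fail to reject H0 at alpha = 0.1.


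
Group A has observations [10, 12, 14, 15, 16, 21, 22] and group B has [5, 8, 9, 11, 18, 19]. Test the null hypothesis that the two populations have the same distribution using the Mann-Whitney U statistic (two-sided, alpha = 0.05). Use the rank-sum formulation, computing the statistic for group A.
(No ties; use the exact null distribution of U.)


Step 1: Combine and sort all 13 observations; assign midranks.
sorted (value, group): (5,Y), (8,Y), (9,Y), (10,X), (11,Y), (12,X), (14,X), (15,X), (16,X), (18,Y), (19,Y), (21,X), (22,X)
ranks: 5->1, 8->2, 9->3, 10->4, 11->5, 12->6, 14->7, 15->8, 16->9, 18->10, 19->11, 21->12, 22->13
Step 2: Rank sum for X: R1 = 4 + 6 + 7 + 8 + 9 + 12 + 13 = 59.
Step 3: U_X = R1 - n1(n1+1)/2 = 59 - 7*8/2 = 59 - 28 = 31.
       U_Y = n1*n2 - U_X = 42 - 31 = 11.
Step 4: No ties, so the exact null distribution of U (based on enumerating the C(13,7) = 1716 equally likely rank assignments) gives the two-sided p-value.
Step 5: p-value = 0.180653; compare to alpha = 0.05. fail to reject H0.

U_X = 31, p = 0.180653, fail to reject H0 at alpha = 0.05.


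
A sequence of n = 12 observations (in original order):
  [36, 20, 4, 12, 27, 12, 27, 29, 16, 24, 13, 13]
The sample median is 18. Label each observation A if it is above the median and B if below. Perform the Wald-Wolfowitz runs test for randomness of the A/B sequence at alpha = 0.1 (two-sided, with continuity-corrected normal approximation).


Step 1: Compute median = 18; label A = above, B = below.
Labels in order: AABBABAABABB  (n_A = 6, n_B = 6)
Step 2: Count runs R = 8.
Step 3: Under H0 (random ordering), E[R] = 2*n_A*n_B/(n_A+n_B) + 1 = 2*6*6/12 + 1 = 7.0000.
        Var[R] = 2*n_A*n_B*(2*n_A*n_B - n_A - n_B) / ((n_A+n_B)^2 * (n_A+n_B-1)) = 4320/1584 = 2.7273.
        SD[R] = 1.6514.
Step 4: Continuity-corrected z = (R - 0.5 - E[R]) / SD[R] = (8 - 0.5 - 7.0000) / 1.6514 = 0.3028.
Step 5: Two-sided p-value via normal approximation = 2*(1 - Phi(|z|)) = 0.762069.
Step 6: alpha = 0.1. fail to reject H0.

R = 8, z = 0.3028, p = 0.762069, fail to reject H0.


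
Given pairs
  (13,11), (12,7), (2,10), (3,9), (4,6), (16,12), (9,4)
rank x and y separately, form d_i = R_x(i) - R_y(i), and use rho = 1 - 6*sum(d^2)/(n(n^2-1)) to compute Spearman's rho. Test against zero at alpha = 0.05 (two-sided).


Step 1: Rank x and y separately (midranks; no ties here).
rank(x): 13->6, 12->5, 2->1, 3->2, 4->3, 16->7, 9->4
rank(y): 11->6, 7->3, 10->5, 9->4, 6->2, 12->7, 4->1
Step 2: d_i = R_x(i) - R_y(i); compute d_i^2.
  (6-6)^2=0, (5-3)^2=4, (1-5)^2=16, (2-4)^2=4, (3-2)^2=1, (7-7)^2=0, (4-1)^2=9
sum(d^2) = 34.
Step 3: rho = 1 - 6*34 / (7*(7^2 - 1)) = 1 - 204/336 = 0.392857.
Step 4: Under H0, t = rho * sqrt((n-2)/(1-rho^2)) = 0.9553 ~ t(5).
Step 5: Two-sided p-value from the t-distribution with 5 df = 0.383317.
Step 6: alpha = 0.05. fail to reject H0.

rho = 0.3929, p = 0.383317, fail to reject H0 at alpha = 0.05.


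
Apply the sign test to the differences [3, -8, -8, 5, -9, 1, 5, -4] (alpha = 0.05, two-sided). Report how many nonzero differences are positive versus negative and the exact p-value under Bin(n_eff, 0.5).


Step 1: Discard zero differences. Original n = 8; n_eff = number of nonzero differences = 8.
Nonzero differences (with sign): +3, -8, -8, +5, -9, +1, +5, -4
Step 2: Count signs: positive = 4, negative = 4.
Step 3: Under H0: P(positive) = 0.5, so the number of positives S ~ Bin(8, 0.5).
Step 4: Two-sided exact p-value = sum of Bin(8,0.5) probabilities at or below the observed probability = 1.000000.
Step 5: alpha = 0.05. fail to reject H0.

n_eff = 8, pos = 4, neg = 4, p = 1.000000, fail to reject H0.
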